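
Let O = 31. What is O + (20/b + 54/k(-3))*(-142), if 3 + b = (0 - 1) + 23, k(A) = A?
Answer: 46313/19 ≈ 2437.5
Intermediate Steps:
b = 19 (b = -3 + ((0 - 1) + 23) = -3 + (-1 + 23) = -3 + 22 = 19)
O + (20/b + 54/k(-3))*(-142) = 31 + (20/19 + 54/(-3))*(-142) = 31 + (20*(1/19) + 54*(-⅓))*(-142) = 31 + (20/19 - 18)*(-142) = 31 - 322/19*(-142) = 31 + 45724/19 = 46313/19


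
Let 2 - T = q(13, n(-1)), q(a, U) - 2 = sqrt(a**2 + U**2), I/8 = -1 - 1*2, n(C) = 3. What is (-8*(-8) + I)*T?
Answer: -40*sqrt(178) ≈ -533.67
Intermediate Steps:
I = -24 (I = 8*(-1 - 1*2) = 8*(-1 - 2) = 8*(-3) = -24)
q(a, U) = 2 + sqrt(U**2 + a**2) (q(a, U) = 2 + sqrt(a**2 + U**2) = 2 + sqrt(U**2 + a**2))
T = -sqrt(178) (T = 2 - (2 + sqrt(3**2 + 13**2)) = 2 - (2 + sqrt(9 + 169)) = 2 - (2 + sqrt(178)) = 2 + (-2 - sqrt(178)) = -sqrt(178) ≈ -13.342)
(-8*(-8) + I)*T = (-8*(-8) - 24)*(-sqrt(178)) = (64 - 24)*(-sqrt(178)) = 40*(-sqrt(178)) = -40*sqrt(178)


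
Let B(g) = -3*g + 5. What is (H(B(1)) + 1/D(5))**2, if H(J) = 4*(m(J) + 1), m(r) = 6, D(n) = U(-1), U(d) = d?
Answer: 729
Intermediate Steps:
D(n) = -1
B(g) = 5 - 3*g
H(J) = 28 (H(J) = 4*(6 + 1) = 4*7 = 28)
(H(B(1)) + 1/D(5))**2 = (28 + 1/(-1))**2 = (28 - 1)**2 = 27**2 = 729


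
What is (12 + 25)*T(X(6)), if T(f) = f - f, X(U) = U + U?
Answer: 0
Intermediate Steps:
X(U) = 2*U
T(f) = 0
(12 + 25)*T(X(6)) = (12 + 25)*0 = 37*0 = 0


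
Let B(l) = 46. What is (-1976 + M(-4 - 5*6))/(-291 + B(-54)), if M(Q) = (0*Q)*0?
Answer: 1976/245 ≈ 8.0653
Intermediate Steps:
M(Q) = 0 (M(Q) = 0*0 = 0)
(-1976 + M(-4 - 5*6))/(-291 + B(-54)) = (-1976 + 0)/(-291 + 46) = -1976/(-245) = -1976*(-1/245) = 1976/245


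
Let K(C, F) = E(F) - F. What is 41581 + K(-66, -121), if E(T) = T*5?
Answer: 41097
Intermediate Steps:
E(T) = 5*T
K(C, F) = 4*F (K(C, F) = 5*F - F = 4*F)
41581 + K(-66, -121) = 41581 + 4*(-121) = 41581 - 484 = 41097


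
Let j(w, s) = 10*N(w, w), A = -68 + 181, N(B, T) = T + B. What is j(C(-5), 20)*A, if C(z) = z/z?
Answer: 2260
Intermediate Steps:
C(z) = 1
N(B, T) = B + T
A = 113
j(w, s) = 20*w (j(w, s) = 10*(w + w) = 10*(2*w) = 20*w)
j(C(-5), 20)*A = (20*1)*113 = 20*113 = 2260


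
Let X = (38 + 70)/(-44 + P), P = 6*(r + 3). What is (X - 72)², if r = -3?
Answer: 670761/121 ≈ 5543.5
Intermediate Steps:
P = 0 (P = 6*(-3 + 3) = 6*0 = 0)
X = -27/11 (X = (38 + 70)/(-44 + 0) = 108/(-44) = 108*(-1/44) = -27/11 ≈ -2.4545)
(X - 72)² = (-27/11 - 72)² = (-819/11)² = 670761/121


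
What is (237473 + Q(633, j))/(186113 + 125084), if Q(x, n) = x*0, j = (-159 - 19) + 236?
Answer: 237473/311197 ≈ 0.76310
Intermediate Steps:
j = 58 (j = -178 + 236 = 58)
Q(x, n) = 0
(237473 + Q(633, j))/(186113 + 125084) = (237473 + 0)/(186113 + 125084) = 237473/311197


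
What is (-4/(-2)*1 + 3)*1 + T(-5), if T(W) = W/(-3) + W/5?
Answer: 17/3 ≈ 5.6667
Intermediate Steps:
T(W) = -2*W/15 (T(W) = W*(-⅓) + W*(⅕) = -W/3 + W/5 = -2*W/15)
(-4/(-2)*1 + 3)*1 + T(-5) = (-4/(-2)*1 + 3)*1 - 2/15*(-5) = (-4*(-½)*1 + 3)*1 + ⅔ = (2*1 + 3)*1 + ⅔ = (2 + 3)*1 + ⅔ = 5*1 + ⅔ = 5 + ⅔ = 17/3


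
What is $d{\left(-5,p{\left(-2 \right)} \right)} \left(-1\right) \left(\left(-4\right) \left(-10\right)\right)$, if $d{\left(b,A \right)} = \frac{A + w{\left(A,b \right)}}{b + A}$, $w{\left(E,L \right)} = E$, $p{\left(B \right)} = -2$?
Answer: $- \frac{160}{7} \approx -22.857$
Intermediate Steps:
$d{\left(b,A \right)} = \frac{2 A}{A + b}$ ($d{\left(b,A \right)} = \frac{A + A}{b + A} = \frac{2 A}{A + b}$)
$d{\left(-5,p{\left(-2 \right)} \right)} \left(-1\right) \left(\left(-4\right) \left(-10\right)\right) = 2 \left(-2\right) \frac{1}{-2 - 5} \left(-1\right) \left(\left(-4\right) \left(-10\right)\right) = 2 \left(-2\right) \frac{1}{-7} \left(-1\right) 40 = 2 \left(-2\right) \left(- \frac{1}{7}\right) \left(-1\right) 40 = \frac{4}{7} \left(-1\right) 40 = \left(- \frac{4}{7}\right) 40 = - \frac{160}{7}$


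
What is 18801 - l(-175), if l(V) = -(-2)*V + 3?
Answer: 19148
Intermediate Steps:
l(V) = 3 + 2*V (l(V) = 2*V + 3 = 3 + 2*V)
18801 - l(-175) = 18801 - (3 + 2*(-175)) = 18801 - (3 - 350) = 18801 - 1*(-347) = 18801 + 347 = 19148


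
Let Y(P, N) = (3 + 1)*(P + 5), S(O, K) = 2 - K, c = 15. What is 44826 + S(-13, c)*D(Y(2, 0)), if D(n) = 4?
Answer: 44774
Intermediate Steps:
Y(P, N) = 20 + 4*P (Y(P, N) = 4*(5 + P) = 20 + 4*P)
44826 + S(-13, c)*D(Y(2, 0)) = 44826 + (2 - 1*15)*4 = 44826 + (2 - 15)*4 = 44826 - 13*4 = 44826 - 52 = 44774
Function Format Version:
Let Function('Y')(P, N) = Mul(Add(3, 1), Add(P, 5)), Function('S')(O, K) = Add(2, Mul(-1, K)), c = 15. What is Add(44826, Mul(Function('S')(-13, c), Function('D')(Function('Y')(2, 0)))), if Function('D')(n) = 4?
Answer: 44774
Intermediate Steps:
Function('Y')(P, N) = Add(20, Mul(4, P)) (Function('Y')(P, N) = Mul(4, Add(5, P)) = Add(20, Mul(4, P)))
Add(44826, Mul(Function('S')(-13, c), Function('D')(Function('Y')(2, 0)))) = Add(44826, Mul(Add(2, Mul(-1, 15)), 4)) = Add(44826, Mul(Add(2, -15), 4)) = Add(44826, Mul(-13, 4)) = Add(44826, -52) = 44774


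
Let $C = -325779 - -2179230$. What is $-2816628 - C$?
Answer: $-4670079$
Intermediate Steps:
$C = 1853451$ ($C = -325779 + 2179230 = 1853451$)
$-2816628 - C = -2816628 - 1853451 = -4670079$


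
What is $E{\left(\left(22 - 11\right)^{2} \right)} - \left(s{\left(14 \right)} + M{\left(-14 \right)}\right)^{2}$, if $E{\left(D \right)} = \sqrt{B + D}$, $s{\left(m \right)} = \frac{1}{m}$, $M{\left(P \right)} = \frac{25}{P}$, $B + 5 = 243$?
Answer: $- \frac{144}{49} + \sqrt{359} \approx 16.009$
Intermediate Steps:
$B = 238$ ($B = -5 + 243 = 238$)
$E{\left(D \right)} = \sqrt{238 + D}$
$E{\left(\left(22 - 11\right)^{2} \right)} - \left(s{\left(14 \right)} + M{\left(-14 \right)}\right)^{2} = \sqrt{238 + \left(22 - 11\right)^{2}} - \left(\frac{1}{14} + \frac{25}{-14}\right)^{2} = \sqrt{238 + 11^{2}} - \left(\frac{1}{14} + 25 \left(- \frac{1}{14}\right)\right)^{2} = \sqrt{238 + 121} - \left(\frac{1}{14} - \frac{25}{14}\right)^{2} = \sqrt{359} - \left(- \frac{12}{7}\right)^{2} = \sqrt{359} - \frac{144}{49} = - \frac{144}{49} + \sqrt{359}$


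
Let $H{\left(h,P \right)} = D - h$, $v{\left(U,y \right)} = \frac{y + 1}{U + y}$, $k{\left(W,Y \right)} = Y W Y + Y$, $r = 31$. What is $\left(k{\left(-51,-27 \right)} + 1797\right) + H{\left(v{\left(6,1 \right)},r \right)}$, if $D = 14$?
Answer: $- \frac{247767}{7} \approx -35395.0$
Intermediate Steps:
$k{\left(W,Y \right)} = Y + W Y^{2}$ ($k{\left(W,Y \right)} = W Y Y + Y = W Y^{2} + Y = Y + W Y^{2}$)
$v{\left(U,y \right)} = \frac{1 + y}{U + y}$
$H{\left(h,P \right)} = 14 - h$
$\left(k{\left(-51,-27 \right)} + 1797\right) + H{\left(v{\left(6,1 \right)},r \right)} = \left(- 27 \left(1 - -1377\right) + 1797\right) + \left(14 - \frac{1 + 1}{6 + 1}\right) = \left(- 27 \left(1 + 1377\right) + 1797\right) + \left(14 - \frac{1}{7} \cdot 2\right) = \left(\left(-27\right) 1378 + 1797\right) + \left(14 - \frac{1}{7} \cdot 2\right) = \left(-37206 + 1797\right) + \left(14 - \frac{2}{7}\right) = -35409 + \left(14 - \frac{2}{7}\right) = -35409 + \frac{96}{7} = - \frac{247767}{7}$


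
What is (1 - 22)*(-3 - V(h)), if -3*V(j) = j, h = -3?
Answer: 84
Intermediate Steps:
V(j) = -j/3
(1 - 22)*(-3 - V(h)) = (1 - 22)*(-3 - (-1)*(-3)/3) = -21*(-3 - 1*1) = -21*(-3 - 1) = -21*(-4) = 84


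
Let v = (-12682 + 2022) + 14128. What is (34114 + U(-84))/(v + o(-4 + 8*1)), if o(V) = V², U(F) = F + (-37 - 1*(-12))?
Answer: 34005/3484 ≈ 9.7603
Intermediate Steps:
U(F) = -25 + F (U(F) = F + (-37 + 12) = F - 25 = -25 + F)
v = 3468 (v = -10660 + 14128 = 3468)
(34114 + U(-84))/(v + o(-4 + 8*1)) = (34114 + (-25 - 84))/(3468 + (-4 + 8*1)²) = (34114 - 109)/(3468 + (-4 + 8)²) = 34005/(3468 + 4²) = 34005/(3468 + 16) = 34005/3484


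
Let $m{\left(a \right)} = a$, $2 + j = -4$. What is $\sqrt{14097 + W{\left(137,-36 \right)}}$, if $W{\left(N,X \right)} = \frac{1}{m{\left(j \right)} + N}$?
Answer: $\frac{2 \sqrt{60479687}}{131} \approx 118.73$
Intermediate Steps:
$j = -6$ ($j = -2 - 4 = -6$)
$W{\left(N,X \right)} = \frac{1}{-6 + N}$
$\sqrt{14097 + W{\left(137,-36 \right)}} = \sqrt{14097 + \frac{1}{-6 + 137}} = \sqrt{14097 + \frac{1}{131}} = \sqrt{\frac{1846708}{131}} = \frac{2 \sqrt{60479687}}{131}$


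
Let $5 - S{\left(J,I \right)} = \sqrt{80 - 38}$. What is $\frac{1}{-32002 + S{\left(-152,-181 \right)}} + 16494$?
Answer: $\frac{2412384082243}{146258281} + \frac{\sqrt{42}}{1023807967} \approx 16494.0$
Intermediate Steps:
$S{\left(J,I \right)} = 5 - \sqrt{42}$ ($S{\left(J,I \right)} = 5 - \sqrt{80 - 38} = 5 - \sqrt{42}$)
$\frac{1}{-32002 + S{\left(-152,-181 \right)}} + 16494 = \frac{1}{-32002 + \left(5 - \sqrt{42}\right)} + 16494 = \frac{1}{-31997 - \sqrt{42}} + 16494 = 16494 + \frac{1}{-31997 - \sqrt{42}}$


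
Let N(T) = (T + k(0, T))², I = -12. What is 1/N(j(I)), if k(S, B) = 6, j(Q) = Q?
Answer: 1/36 ≈ 0.027778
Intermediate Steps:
N(T) = (6 + T)² (N(T) = (T + 6)² = (6 + T)²)
1/N(j(I)) = 1/((6 - 12)²) = 1/((-6)²) = 1/36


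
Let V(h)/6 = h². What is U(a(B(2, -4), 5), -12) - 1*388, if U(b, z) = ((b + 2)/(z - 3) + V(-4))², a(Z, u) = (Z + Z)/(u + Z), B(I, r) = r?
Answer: 222624/25 ≈ 8905.0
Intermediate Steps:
V(h) = 6*h²
a(Z, u) = 2*Z/(Z + u) (a(Z, u) = (2*Z)/(Z + u) = 2*Z/(Z + u))
U(b, z) = (96 + (2 + b)/(-3 + z))² (U(b, z) = ((b + 2)/(z - 3) + 6*(-4)²)² = ((2 + b)/(-3 + z) + 6*16)² = ((2 + b)/(-3 + z) + 96)² = (96 + (2 + b)/(-3 + z))²)
U(a(B(2, -4), 5), -12) - 1*388 = (-286 + 2*(-4)/(-4 + 5) + 96*(-12))²/(-3 - 12)² - 1*388 = (-286 + 2*(-4)/1 - 1152)²/(-15)² - 388 = (-286 + 2*(-4)*1 - 1152)²/225 - 388 = (-286 - 8 - 1152)²/225 - 388 = (1/225)*(-1446)² - 388 = (1/225)*2090916 - 388 = 232324/25 - 388 = 222624/25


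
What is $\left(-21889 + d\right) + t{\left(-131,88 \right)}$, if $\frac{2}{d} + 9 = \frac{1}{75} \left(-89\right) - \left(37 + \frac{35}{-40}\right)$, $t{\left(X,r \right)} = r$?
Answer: $- \frac{605785587}{27787} \approx -21801.0$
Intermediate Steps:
$d = - \frac{1200}{27787}$ ($d = \frac{2}{-9 - \left(37 - \frac{7}{8} - \frac{1}{75} \left(-89\right)\right)} = \frac{2}{-9 + \left(\frac{1}{75} \left(-89\right) - \left(37 + 35 \left(- \frac{1}{40}\right)\right)\right)} = \frac{2}{-9 - \frac{22387}{600}} = \frac{2}{- \frac{27787}{600}} = 2 \left(- \frac{600}{27787}\right) = - \frac{1200}{27787} \approx -0.043186$)
$\left(-21889 + d\right) + t{\left(-131,88 \right)} = \left(-21889 - \frac{1200}{27787}\right) + 88 = - \frac{608230843}{27787} + 88 = - \frac{605785587}{27787}$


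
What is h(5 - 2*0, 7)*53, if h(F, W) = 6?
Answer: 318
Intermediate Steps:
h(5 - 2*0, 7)*53 = 6*53 = 318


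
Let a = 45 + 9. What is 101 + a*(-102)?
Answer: -5407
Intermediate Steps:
a = 54
101 + a*(-102) = 101 + 54*(-102) = 101 - 5508 = -5407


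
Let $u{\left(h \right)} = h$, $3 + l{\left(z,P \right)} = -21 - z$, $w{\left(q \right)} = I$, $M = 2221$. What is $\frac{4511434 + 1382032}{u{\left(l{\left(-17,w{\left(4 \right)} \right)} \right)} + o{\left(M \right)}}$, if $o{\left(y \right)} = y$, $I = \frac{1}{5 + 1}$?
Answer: $\frac{2946733}{1107} \approx 2661.9$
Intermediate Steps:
$I = \frac{1}{6} \approx 0.16667$
$w{\left(q \right)} = \frac{1}{6}$
$l{\left(z,P \right)} = -24 - z$ ($l{\left(z,P \right)} = -3 - \left(21 + z\right) = -24 - z$)
$\frac{4511434 + 1382032}{u{\left(l{\left(-17,w{\left(4 \right)} \right)} \right)} + o{\left(M \right)}} = \frac{4511434 + 1382032}{\left(-24 - -17\right) + 2221} = \frac{5893466}{\left(-24 + 17\right) + 2221} = \frac{5893466}{-7 + 2221} = \frac{5893466}{2214} = 5893466 \cdot \frac{1}{2214} = \frac{2946733}{1107}$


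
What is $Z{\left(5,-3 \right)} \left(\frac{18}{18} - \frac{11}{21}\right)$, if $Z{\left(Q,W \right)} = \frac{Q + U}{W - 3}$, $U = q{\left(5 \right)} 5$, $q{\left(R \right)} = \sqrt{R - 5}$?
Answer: $- \frac{25}{63} \approx -0.39683$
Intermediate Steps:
$q{\left(R \right)} = \sqrt{-5 + R}$
$U = 0$ ($U = \sqrt{-5 + 5} \cdot 5 = \sqrt{0} \cdot 5 = 0 \cdot 5 = 0$)
$Z{\left(Q,W \right)} = \frac{Q}{-3 + W}$ ($Z{\left(Q,W \right)} = \frac{Q + 0}{W - 3} = \frac{Q}{-3 + W}$)
$Z{\left(5,-3 \right)} \left(\frac{18}{18} - \frac{11}{21}\right) = \frac{5}{-3 - 3} \left(\frac{18}{18} - \frac{11}{21}\right) = \frac{5}{-6} \left(18 \cdot \frac{1}{18} - \frac{11}{21}\right) = 5 \left(- \frac{1}{6}\right) \left(1 - \frac{11}{21}\right) = \left(- \frac{5}{6}\right) \frac{10}{21} = - \frac{25}{63}$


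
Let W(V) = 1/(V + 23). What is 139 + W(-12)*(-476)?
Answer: 1053/11 ≈ 95.727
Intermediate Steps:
W(V) = 1/(23 + V)
139 + W(-12)*(-476) = 139 - 476/(23 - 12) = 139 - 476/11 = 1053/11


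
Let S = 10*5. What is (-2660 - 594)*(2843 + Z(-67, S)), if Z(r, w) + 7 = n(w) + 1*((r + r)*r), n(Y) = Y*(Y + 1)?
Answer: -46740456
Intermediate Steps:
S = 50
n(Y) = Y*(1 + Y)
Z(r, w) = -7 + 2*r² + w*(1 + w) (Z(r, w) = -7 + (w*(1 + w) + 1*((r + r)*r)) = -7 + (w*(1 + w) + 1*((2*r)*r)) = -7 + (w*(1 + w) + 1*(2*r²)) = -7 + (w*(1 + w) + 2*r²) = -7 + (2*r² + w*(1 + w)) = -7 + 2*r² + w*(1 + w))
(-2660 - 594)*(2843 + Z(-67, S)) = (-2660 - 594)*(2843 + (-7 + 2*(-67)² + 50*(1 + 50))) = -3254*(2843 + (-7 + 2*4489 + 50*51)) = -3254*(2843 + (-7 + 8978 + 2550)) = -3254*(2843 + 11521) = -3254*14364 = -46740456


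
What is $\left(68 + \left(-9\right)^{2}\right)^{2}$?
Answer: $22201$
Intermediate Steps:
$\left(68 + \left(-9\right)^{2}\right)^{2} = \left(68 + 81\right)^{2} = 149^{2} = 22201$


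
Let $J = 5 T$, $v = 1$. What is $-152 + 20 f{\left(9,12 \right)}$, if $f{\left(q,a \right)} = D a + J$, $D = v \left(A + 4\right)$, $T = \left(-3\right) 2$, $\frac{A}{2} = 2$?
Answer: $1168$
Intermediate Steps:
$A = 4$ ($A = 2 \cdot 2 = 4$)
$T = -6$
$J = -30$ ($J = 5 \left(-6\right) = -30$)
$D = 8$ ($D = 1 \left(4 + 4\right) = 1 \cdot 8 = 8$)
$f{\left(q,a \right)} = -30 + 8 a$ ($f{\left(q,a \right)} = 8 a - 30 = -30 + 8 a$)
$-152 + 20 f{\left(9,12 \right)} = -152 + 20 \left(-30 + 8 \cdot 12\right) = -152 + 20 \left(-30 + 96\right) = -152 + 20 \cdot 66 = -152 + 1320 = 1168$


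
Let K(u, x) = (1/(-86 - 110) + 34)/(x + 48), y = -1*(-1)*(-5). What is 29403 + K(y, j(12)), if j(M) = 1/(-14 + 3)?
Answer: 3037167969/103292 ≈ 29404.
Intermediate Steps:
y = -5 (y = 1*(-5) = -5)
j(M) = -1/11 (j(M) = 1/(-11) = -1/11)
K(u, x) = 6663/(196*(48 + x)) (K(u, x) = (1/(-196) + 34)/(48 + x) = (-1/196 + 34)/(48 + x) = 6663/(196*(48 + x)))
29403 + K(y, j(12)) = 29403 + 6663/(196*(48 - 1/11)) = 29403 + 6663/(196*(527/11)) = 29403 + (6663/196)*(11/527) = 29403 + 73293/103292 = 3037167969/103292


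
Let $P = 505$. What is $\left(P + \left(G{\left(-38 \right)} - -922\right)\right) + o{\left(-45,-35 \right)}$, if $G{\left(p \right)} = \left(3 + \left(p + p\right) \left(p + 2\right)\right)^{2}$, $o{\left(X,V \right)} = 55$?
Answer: $7503603$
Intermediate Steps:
$G{\left(p \right)} = \left(3 + 2 p \left(2 + p\right)\right)^{2}$
$\left(P + \left(G{\left(-38 \right)} - -922\right)\right) + o{\left(-45,-35 \right)} = \left(505 - \left(-922 - \left(3 + 2 \left(-38\right)^{2} + 4 \left(-38\right)\right)^{2}\right)\right) + 55 = \left(505 + \left(\left(3 + 2 \cdot 1444 - 152\right)^{2} + 922\right)\right) + 55 = \left(505 + \left(\left(3 + 2888 - 152\right)^{2} + 922\right)\right) + 55 = \left(505 + \left(2739^{2} + 922\right)\right) + 55 = \left(505 + \left(7502121 + 922\right)\right) + 55 = \left(505 + 7503043\right) + 55 = 7503548 + 55 = 7503603$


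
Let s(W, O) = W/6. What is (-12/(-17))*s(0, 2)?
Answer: 0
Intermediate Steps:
s(W, O) = W/6 (s(W, O) = W*(1/6) = W/6)
(-12/(-17))*s(0, 2) = (-12/(-17))*((1/6)*0) = -12*(-1/17)*0 = (12/17)*0 = 0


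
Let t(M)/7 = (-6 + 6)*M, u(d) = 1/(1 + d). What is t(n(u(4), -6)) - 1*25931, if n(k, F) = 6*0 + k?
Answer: -25931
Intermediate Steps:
n(k, F) = k (n(k, F) = 0 + k = k)
t(M) = 0 (t(M) = 7*((-6 + 6)*M) = 7*(0*M) = 7*0 = 0)
t(n(u(4), -6)) - 1*25931 = 0 - 1*25931 = 0 - 25931 = -25931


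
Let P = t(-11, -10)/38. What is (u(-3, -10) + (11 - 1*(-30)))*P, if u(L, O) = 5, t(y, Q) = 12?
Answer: 276/19 ≈ 14.526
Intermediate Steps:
P = 6/19 (P = 12/38 = 12*(1/38) = 6/19 ≈ 0.31579)
(u(-3, -10) + (11 - 1*(-30)))*P = (5 + (11 - 1*(-30)))*(6/19) = (5 + (11 + 30))*(6/19) = (5 + 41)*(6/19) = 46*(6/19) = 276/19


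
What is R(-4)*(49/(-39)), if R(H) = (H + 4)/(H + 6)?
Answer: 0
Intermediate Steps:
R(H) = (4 + H)/(6 + H)
R(-4)*(49/(-39)) = ((4 - 4)/(6 - 4))*(49/(-39)) = (0/2)*(49*(-1/39)) = ((½)*0)*(-49/39) = 0*(-49/39) = 0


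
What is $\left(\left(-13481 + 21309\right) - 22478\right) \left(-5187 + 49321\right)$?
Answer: $-646563100$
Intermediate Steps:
$\left(\left(-13481 + 21309\right) - 22478\right) \left(-5187 + 49321\right) = \left(7828 - 22478\right) 44134 = \left(-14650\right) 44134 = -646563100$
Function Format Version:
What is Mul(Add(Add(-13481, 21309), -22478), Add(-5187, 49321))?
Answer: -646563100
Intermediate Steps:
Mul(Add(Add(-13481, 21309), -22478), Add(-5187, 49321)) = Mul(Add(7828, -22478), 44134) = Mul(-14650, 44134) = -646563100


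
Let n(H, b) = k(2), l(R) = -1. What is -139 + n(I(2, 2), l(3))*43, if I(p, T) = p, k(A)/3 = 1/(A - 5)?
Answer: -182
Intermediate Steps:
k(A) = 3/(-5 + A) (k(A) = 3/(A - 5) = 3/(-5 + A))
n(H, b) = -1 (n(H, b) = 3/(-5 + 2) = 3/(-3) = 3*(-1/3) = -1)
-139 + n(I(2, 2), l(3))*43 = -139 - 1*43 = -139 - 43 = -182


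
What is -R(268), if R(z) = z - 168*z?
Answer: 44756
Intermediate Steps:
R(z) = -167*z
-R(268) = -(-167)*268 = -1*(-44756) = 44756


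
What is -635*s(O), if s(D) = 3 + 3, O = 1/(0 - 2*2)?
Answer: -3810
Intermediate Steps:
O = -¼ (O = 1/(0 - 4) = 1/(-4) = -¼ ≈ -0.25000)
s(D) = 6
-635*s(O) = -635*6 = -3810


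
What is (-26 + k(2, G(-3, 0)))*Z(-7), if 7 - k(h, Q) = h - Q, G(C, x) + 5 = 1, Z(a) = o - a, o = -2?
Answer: -125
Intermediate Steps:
Z(a) = -2 - a
G(C, x) = -4 (G(C, x) = -5 + 1 = -4)
k(h, Q) = 7 + Q - h (k(h, Q) = 7 - (h - Q) = 7 + (Q - h) = 7 + Q - h)
(-26 + k(2, G(-3, 0)))*Z(-7) = (-26 + (7 - 4 - 1*2))*(-2 - 1*(-7)) = (-26 + (7 - 4 - 2))*(-2 + 7) = (-26 + 1)*5 = -25*5 = -125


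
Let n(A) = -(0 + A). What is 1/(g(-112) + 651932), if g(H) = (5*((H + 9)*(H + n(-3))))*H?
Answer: -1/5635188 ≈ -1.7746e-7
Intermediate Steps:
n(A) = -A
g(H) = 5*H*(3 + H)*(9 + H) (g(H) = (5*((H + 9)*(H - 1*(-3))))*H = (5*((9 + H)*(H + 3)))*H = (5*((9 + H)*(3 + H)))*H = (5*((3 + H)*(9 + H)))*H = (5*(3 + H)*(9 + H))*H = 5*H*(3 + H)*(9 + H))
1/(g(-112) + 651932) = 1/(5*(-112)*(27 + (-112)² + 12*(-112)) + 651932) = 1/(5*(-112)*(27 + 12544 - 1344) + 651932) = 1/(5*(-112)*11227 + 651932) = 1/(-6287120 + 651932) = 1/(-5635188) = -1/5635188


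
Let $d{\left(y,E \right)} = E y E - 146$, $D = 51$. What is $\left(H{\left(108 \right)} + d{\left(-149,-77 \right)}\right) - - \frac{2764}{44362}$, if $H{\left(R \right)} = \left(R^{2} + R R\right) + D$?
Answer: $- \frac{19079828646}{22181} \approx -8.6019 \cdot 10^{5}$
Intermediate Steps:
$H{\left(R \right)} = 51 + 2 R^{2}$ ($H{\left(R \right)} = \left(R^{2} + R R\right) + 51 = \left(R^{2} + R^{2}\right) + 51 = 2 R^{2} + 51 = 51 + 2 R^{2}$)
$d{\left(y,E \right)} = -146 + y E^{2}$ ($d{\left(y,E \right)} = y E^{2} - 146 = -146 + y E^{2}$)
$\left(H{\left(108 \right)} + d{\left(-149,-77 \right)}\right) - - \frac{2764}{44362} = \left(\left(51 + 2 \cdot 108^{2}\right) - \left(146 + 149 \left(-77\right)^{2}\right)\right) - - \frac{2764}{44362} = \left(\left(51 + 2 \cdot 11664\right) - 883567\right) - \left(-2764\right) \frac{1}{44362} = \left(\left(51 + 23328\right) - 883567\right) - - \frac{1382}{22181} = \left(23379 - 883567\right) + \frac{1382}{22181} = -860188 + \frac{1382}{22181} = - \frac{19079828646}{22181}$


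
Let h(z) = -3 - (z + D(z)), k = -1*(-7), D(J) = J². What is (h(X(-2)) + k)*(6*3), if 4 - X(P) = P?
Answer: -684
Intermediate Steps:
X(P) = 4 - P
k = 7
h(z) = -3 - z - z² (h(z) = -3 - (z + z²) = -3 + (-z - z²) = -3 - z - z²)
(h(X(-2)) + k)*(6*3) = ((-3 - (4 - 1*(-2)) - (4 - 1*(-2))²) + 7)*(6*3) = ((-3 - (4 + 2) - (4 + 2)²) + 7)*18 = ((-3 - 1*6 - 1*6²) + 7)*18 = ((-3 - 6 - 1*36) + 7)*18 = ((-3 - 6 - 36) + 7)*18 = (-45 + 7)*18 = -38*18 = -684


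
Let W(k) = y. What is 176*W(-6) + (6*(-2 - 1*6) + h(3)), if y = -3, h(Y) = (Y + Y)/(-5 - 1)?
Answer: -577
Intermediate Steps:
h(Y) = -Y/3 (h(Y) = (2*Y)/(-6) = (2*Y)*(-1/6) = -Y/3)
W(k) = -3
176*W(-6) + (6*(-2 - 1*6) + h(3)) = 176*(-3) + (6*(-2 - 1*6) - 1/3*3) = -528 + (6*(-2 - 6) - 1) = -528 + (6*(-8) - 1) = -528 + (-48 - 1) = -528 - 49 = -577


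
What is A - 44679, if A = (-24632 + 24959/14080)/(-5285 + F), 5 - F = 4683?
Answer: -189914558623/4250880 ≈ -44677.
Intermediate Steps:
F = -4678 (F = 5 - 1*4683 = 5 - 4683 = -4678)
A = 10508897/4250880 (A = (-24632 + 24959/14080)/(-5285 - 4678) = (-24632 + 24959*(1/14080))/(-9963) = (-24632 + 2269/1280)*(-1/9963) = -31526691/1280*(-1/9963) = 10508897/4250880 ≈ 2.4722)
A - 44679 = 10508897/4250880 - 44679 = -189914558623/4250880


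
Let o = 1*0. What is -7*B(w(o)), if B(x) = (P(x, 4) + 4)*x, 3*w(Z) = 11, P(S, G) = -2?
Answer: -154/3 ≈ -51.333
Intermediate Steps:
o = 0
w(Z) = 11/3 (w(Z) = (1/3)*11 = 11/3)
B(x) = 2*x (B(x) = (-2 + 4)*x = 2*x)
-7*B(w(o)) = -14*11/3 = -7*22/3 = -154/3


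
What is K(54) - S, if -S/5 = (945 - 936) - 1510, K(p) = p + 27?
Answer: -7424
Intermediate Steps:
K(p) = 27 + p
S = 7505 (S = -5*((945 - 936) - 1510) = -5*(9 - 1510) = -5*(-1501) = 7505)
K(54) - S = (27 + 54) - 1*7505 = 81 - 7505 = -7424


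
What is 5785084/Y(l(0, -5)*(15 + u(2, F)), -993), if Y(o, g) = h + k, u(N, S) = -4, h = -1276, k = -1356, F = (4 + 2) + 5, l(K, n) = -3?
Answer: -1446271/658 ≈ -2198.0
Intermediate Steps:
F = 11 (F = 6 + 5 = 11)
Y(o, g) = -2632 (Y(o, g) = -1276 - 1356 = -2632)
5785084/Y(l(0, -5)*(15 + u(2, F)), -993) = 5785084/(-2632) = 5785084*(-1/2632) = -1446271/658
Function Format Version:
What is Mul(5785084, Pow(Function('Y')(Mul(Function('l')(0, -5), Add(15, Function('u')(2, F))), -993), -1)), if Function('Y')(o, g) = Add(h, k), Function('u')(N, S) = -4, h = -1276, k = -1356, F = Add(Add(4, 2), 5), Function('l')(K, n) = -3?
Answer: Rational(-1446271, 658) ≈ -2198.0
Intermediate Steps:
F = 11 (F = Add(6, 5) = 11)
Function('Y')(o, g) = -2632 (Function('Y')(o, g) = Add(-1276, -1356) = -2632)
Mul(5785084, Pow(Function('Y')(Mul(Function('l')(0, -5), Add(15, Function('u')(2, F))), -993), -1)) = Mul(5785084, Pow(-2632, -1)) = Mul(5785084, Rational(-1, 2632)) = Rational(-1446271, 658)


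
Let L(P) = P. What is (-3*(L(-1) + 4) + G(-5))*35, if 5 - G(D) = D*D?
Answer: -1015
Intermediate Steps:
G(D) = 5 - D² (G(D) = 5 - D*D = 5 - D²)
(-3*(L(-1) + 4) + G(-5))*35 = (-3*(-1 + 4) + (5 - 1*(-5)²))*35 = (-3*3 + (5 - 1*25))*35 = (-9 + (5 - 25))*35 = (-9 - 20)*35 = -29*35 = -1015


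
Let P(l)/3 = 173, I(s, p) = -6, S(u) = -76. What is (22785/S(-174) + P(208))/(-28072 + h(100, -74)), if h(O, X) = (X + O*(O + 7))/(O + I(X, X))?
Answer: -782973/99869396 ≈ -0.0078400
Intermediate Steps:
P(l) = 519 (P(l) = 3*173 = 519)
h(O, X) = (X + O*(7 + O))/(-6 + O) (h(O, X) = (X + O*(O + 7))/(O - 6) = (X + O*(7 + O))/(-6 + O))
(22785/S(-174) + P(208))/(-28072 + h(100, -74)) = (22785/(-76) + 519)/(-28072 + (-74 + 100² + 7*100)/(-6 + 100)) = (22785*(-1/76) + 519)/(-28072 + (-74 + 10000 + 700)/94) = (-22785/76 + 519)/(-28072 + (1/94)*10626) = 16659/(76*(-28072 + 5313/47)) = 16659/(76*(-1314071/47)) = (16659/76)*(-47/1314071) = -782973/99869396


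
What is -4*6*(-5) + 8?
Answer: 128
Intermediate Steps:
-4*6*(-5) + 8 = -24*(-5) + 8 = 120 + 8 = 128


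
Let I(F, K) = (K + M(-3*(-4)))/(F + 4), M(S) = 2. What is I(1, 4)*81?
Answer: 486/5 ≈ 97.200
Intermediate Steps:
I(F, K) = (2 + K)/(4 + F) (I(F, K) = (K + 2)/(F + 4) = (2 + K)/(4 + F))
I(1, 4)*81 = ((2 + 4)/(4 + 1))*81 = (6/5)*81 = 486/5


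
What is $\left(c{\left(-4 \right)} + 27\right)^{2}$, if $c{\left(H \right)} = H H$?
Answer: $1849$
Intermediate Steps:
$c{\left(H \right)} = H^{2}$
$\left(c{\left(-4 \right)} + 27\right)^{2} = \left(\left(-4\right)^{2} + 27\right)^{2} = \left(16 + 27\right)^{2} = 43^{2} = 1849$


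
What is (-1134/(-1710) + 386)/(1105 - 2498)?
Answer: -36733/132335 ≈ -0.27758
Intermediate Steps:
(-1134/(-1710) + 386)/(1105 - 2498) = (-1134*(-1/1710) + 386)/(-1393) = (63/95 + 386)*(-1/1393) = (36733/95)*(-1/1393) = -36733/132335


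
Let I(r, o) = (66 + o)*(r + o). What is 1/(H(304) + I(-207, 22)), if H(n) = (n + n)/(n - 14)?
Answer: -145/2360296 ≈ -6.1433e-5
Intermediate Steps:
I(r, o) = (66 + o)*(o + r)
H(n) = 2*n/(-14 + n) (H(n) = (2*n)/(-14 + n) = 2*n/(-14 + n))
1/(H(304) + I(-207, 22)) = 1/(2*304/(-14 + 304) + (22² + 66*22 + 66*(-207) + 22*(-207))) = 1/(2*304/290 + (484 + 1452 - 13662 - 4554)) = 1/(2*304*(1/290) - 16280) = 1/(304/145 - 16280) = 1/(-2360296/145) = -145/2360296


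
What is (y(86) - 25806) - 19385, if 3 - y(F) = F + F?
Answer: -45360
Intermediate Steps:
y(F) = 3 - 2*F (y(F) = 3 - (F + F) = 3 - 2*F)
(y(86) - 25806) - 19385 = ((3 - 2*86) - 25806) - 19385 = ((3 - 172) - 25806) - 19385 = (-169 - 25806) - 19385 = -25975 - 19385 = -45360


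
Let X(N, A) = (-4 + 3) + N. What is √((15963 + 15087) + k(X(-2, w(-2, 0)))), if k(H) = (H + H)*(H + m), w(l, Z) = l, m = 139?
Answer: √30234 ≈ 173.88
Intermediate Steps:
X(N, A) = -1 + N
k(H) = 2*H*(139 + H) (k(H) = (H + H)*(H + 139) = (2*H)*(139 + H) = 2*H*(139 + H))
√((15963 + 15087) + k(X(-2, w(-2, 0)))) = √((15963 + 15087) + 2*(-1 - 2)*(139 + (-1 - 2))) = √(31050 + 2*(-3)*(139 - 3)) = √(31050 + 2*(-3)*136) = √(31050 - 816) = √30234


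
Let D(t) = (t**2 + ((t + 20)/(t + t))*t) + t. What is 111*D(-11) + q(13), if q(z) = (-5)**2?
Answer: 25469/2 ≈ 12735.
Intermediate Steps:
q(z) = 25
D(t) = 10 + t**2 + 3*t/2 (D(t) = (t**2 + ((20 + t)/((2*t)))*t) + t = (t**2 + ((20 + t)*(1/(2*t)))*t) + t = (t**2 + ((20 + t)/(2*t))*t) + t = (t**2 + (10 + t/2)) + t = (10 + t**2 + t/2) + t = 10 + t**2 + 3*t/2)
111*D(-11) + q(13) = 111*(10 + (-11)**2 + (3/2)*(-11)) + 25 = 111*(10 + 121 - 33/2) + 25 = 111*(229/2) + 25 = 25419/2 + 25 = 25469/2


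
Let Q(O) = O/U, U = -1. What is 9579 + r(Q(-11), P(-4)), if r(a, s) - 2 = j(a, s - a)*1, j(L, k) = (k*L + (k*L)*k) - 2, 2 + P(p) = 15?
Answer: 9645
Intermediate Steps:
P(p) = 13 (P(p) = -2 + 15 = 13)
Q(O) = -O (Q(O) = O/(-1) = O*(-1) = -O)
j(L, k) = -2 + L*k + L*k² (j(L, k) = (L*k + (L*k)*k) - 2 = (L*k + L*k²) - 2 = -2 + L*k + L*k²)
r(a, s) = a*(s - a)² + a*(s - a) (r(a, s) = 2 + (-2 + a*(s - a) + a*(s - a)²)*1 = 2 + (-2 + a*(s - a)² + a*(s - a))*1 = 2 + (-2 + a*(s - a)² + a*(s - a)) = a*(s - a)² + a*(s - a))
9579 + r(Q(-11), P(-4)) = 9579 + (-1*(-11))*(-1*(-11) - 1*13)*(-1 - 1*(-11) - 1*13) = 9579 + 11*(11 - 13)*(-1 + 11 - 13) = 9579 + 11*(-2)*(-3) = 9579 + 66 = 9645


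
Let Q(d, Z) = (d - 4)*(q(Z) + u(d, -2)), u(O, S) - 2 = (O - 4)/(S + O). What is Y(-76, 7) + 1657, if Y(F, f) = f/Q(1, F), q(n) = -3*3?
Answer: 19891/12 ≈ 1657.6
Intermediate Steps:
u(O, S) = 2 + (-4 + O)/(O + S) (u(O, S) = 2 + (O - 4)/(S + O) = 2 + (-4 + O)/(O + S))
q(n) = -9
Q(d, Z) = (-9 + (-8 + 3*d)/(-2 + d))*(-4 + d) (Q(d, Z) = (d - 4)*(-9 + (-4 + 2*(-2) + 3*d)/(d - 2)) = (-4 + d)*(-9 + (-4 - 4 + 3*d)/(-2 + d)) = (-4 + d)*(-9 + (-8 + 3*d)/(-2 + d)) = (-9 + (-8 + 3*d)/(-2 + d))*(-4 + d))
Y(F, f) = f/12 (Y(F, f) = f/((2*(-20 - 3*1**2 + 17*1)/(-2 + 1))) = f/((2*(-20 - 3*1 + 17)/(-1))) = f/((2*(-1)*(-20 - 3 + 17))) = f/((2*(-1)*(-6))) = f/12)
Y(-76, 7) + 1657 = (1/12)*7 + 1657 = 7/12 + 1657 = 19891/12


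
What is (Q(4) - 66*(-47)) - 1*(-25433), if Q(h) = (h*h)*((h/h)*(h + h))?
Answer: 28663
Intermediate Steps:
Q(h) = 2*h**3 (Q(h) = h**2*(1*(2*h)) = h**2*(2*h) = 2*h**3)
(Q(4) - 66*(-47)) - 1*(-25433) = (2*4**3 - 66*(-47)) - 1*(-25433) = (2*64 + 3102) + 25433 = (128 + 3102) + 25433 = 3230 + 25433 = 28663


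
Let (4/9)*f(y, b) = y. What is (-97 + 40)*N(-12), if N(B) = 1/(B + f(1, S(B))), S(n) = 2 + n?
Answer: 76/13 ≈ 5.8462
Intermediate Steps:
f(y, b) = 9*y/4
N(B) = 1/(9/4 + B) (N(B) = 1/(B + (9/4)*1) = 1/(B + 9/4) = 1/(9/4 + B))
(-97 + 40)*N(-12) = (-97 + 40)*(4/(9 + 4*(-12))) = -228/(9 - 48) = -228/(-39) = -228*(-1)/39 = -57*(-4/39) = 76/13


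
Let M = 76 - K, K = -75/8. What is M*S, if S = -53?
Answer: -36199/8 ≈ -4524.9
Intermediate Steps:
K = -75/8 (K = -75*1/8 = -75/8 ≈ -9.3750)
M = 683/8 (M = 76 - 1*(-75/8) = 76 + 75/8 = 683/8 ≈ 85.375)
M*S = (683/8)*(-53) = -36199/8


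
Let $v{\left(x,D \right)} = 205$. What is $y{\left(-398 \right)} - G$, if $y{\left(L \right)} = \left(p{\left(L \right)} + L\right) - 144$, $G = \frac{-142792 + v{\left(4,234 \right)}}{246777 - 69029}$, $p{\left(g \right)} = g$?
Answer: $- \frac{166940533}{177748} \approx -939.2$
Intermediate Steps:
$G = - \frac{142587}{177748}$ ($G = \frac{-142792 + 205}{246777 - 69029} = - \frac{142587}{177748} \approx -0.80219$)
$y{\left(L \right)} = -144 + 2 L$ ($y{\left(L \right)} = \left(L + L\right) - 144 = 2 L - 144 = -144 + 2 L$)
$y{\left(-398 \right)} - G = \left(-144 + 2 \left(-398\right)\right) - - \frac{142587}{177748} = \left(-144 - 796\right) + \frac{142587}{177748} = -940 + \frac{142587}{177748} = - \frac{166940533}{177748}$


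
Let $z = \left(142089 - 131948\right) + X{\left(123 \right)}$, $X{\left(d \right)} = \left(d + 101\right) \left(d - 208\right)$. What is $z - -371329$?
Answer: $362430$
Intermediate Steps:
$X{\left(d \right)} = \left(-208 + d\right) \left(101 + d\right)$ ($X{\left(d \right)} = \left(101 + d\right) \left(-208 + d\right) = \left(-208 + d\right) \left(101 + d\right)$)
$z = -8899$ ($z = \left(142089 - 131948\right) - \left(34169 - 15129\right) = 10141 - 19040 = -8899$)
$z - -371329 = -8899 - -371329 = -8899 + 371329 = 362430$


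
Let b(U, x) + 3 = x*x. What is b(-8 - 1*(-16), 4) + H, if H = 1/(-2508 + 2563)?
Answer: 716/55 ≈ 13.018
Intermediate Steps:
b(U, x) = -3 + x**2 (b(U, x) = -3 + x*x = -3 + x**2)
H = 1/55 ≈ 0.018182
b(-8 - 1*(-16), 4) + H = (-3 + 4**2) + 1/55 = (-3 + 16) + 1/55 = 13 + 1/55 = 716/55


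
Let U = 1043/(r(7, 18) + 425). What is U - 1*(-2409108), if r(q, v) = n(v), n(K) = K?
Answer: 1067235887/443 ≈ 2.4091e+6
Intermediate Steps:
r(q, v) = v
U = 1043/443 (U = 1043/(18 + 425) = 1043/443 ≈ 2.3544)
U - 1*(-2409108) = 1043/443 - 1*(-2409108) = 1043/443 + 2409108 = 1067235887/443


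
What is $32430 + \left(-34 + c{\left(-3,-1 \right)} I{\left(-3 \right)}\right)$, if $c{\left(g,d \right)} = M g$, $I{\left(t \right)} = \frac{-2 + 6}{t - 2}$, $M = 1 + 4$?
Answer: $32408$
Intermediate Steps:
$M = 5$
$I{\left(t \right)} = \frac{4}{-2 + t}$
$c{\left(g,d \right)} = 5 g$
$32430 + \left(-34 + c{\left(-3,-1 \right)} I{\left(-3 \right)}\right) = 32430 - \left(34 - 5 \left(-3\right) \frac{4}{-2 - 3}\right) = 32430 - \left(34 + 15 \frac{4}{-5}\right) = 32430 - \left(34 + 15 \cdot 4 \left(- \frac{1}{5}\right)\right) = 32430 - 22 = 32408$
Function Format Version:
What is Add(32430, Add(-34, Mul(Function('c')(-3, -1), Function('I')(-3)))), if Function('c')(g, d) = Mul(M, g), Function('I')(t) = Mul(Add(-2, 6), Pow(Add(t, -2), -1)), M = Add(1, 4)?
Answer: 32408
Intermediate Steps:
M = 5
Function('I')(t) = Mul(4, Pow(Add(-2, t), -1))
Function('c')(g, d) = Mul(5, g)
Add(32430, Add(-34, Mul(Function('c')(-3, -1), Function('I')(-3)))) = Add(32430, Add(-34, Mul(Mul(5, -3), Mul(4, Pow(Add(-2, -3), -1))))) = Add(32430, Add(-34, Mul(-15, Mul(4, Pow(-5, -1))))) = Add(32430, Add(-34, Mul(-15, Mul(4, Rational(-1, 5))))) = Add(32430, Add(-34, Mul(-15, Rational(-4, 5)))) = Add(32430, Add(-34, 12)) = Add(32430, -22) = 32408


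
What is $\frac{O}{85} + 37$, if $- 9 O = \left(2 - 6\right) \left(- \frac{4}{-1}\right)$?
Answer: $\frac{28321}{765} \approx 37.021$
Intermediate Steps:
$O = \frac{16}{9}$ ($O = - \frac{\left(2 - 6\right) \left(- \frac{4}{-1}\right)}{9} = - \frac{\left(-4\right) \left(\left(-4\right) \left(-1\right)\right)}{9} = - \frac{\left(-4\right) 4}{9} = \left(- \frac{1}{9}\right) \left(-16\right) = \frac{16}{9} \approx 1.7778$)
$\frac{O}{85} + 37 = \frac{16}{9 \cdot 85} + 37 = \frac{16}{9} \cdot \frac{1}{85} + 37 = \frac{16}{765} + 37 = \frac{28321}{765}$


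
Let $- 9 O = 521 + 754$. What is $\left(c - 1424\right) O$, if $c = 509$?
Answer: $129625$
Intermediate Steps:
$O = - \frac{425}{3}$ ($O = - \frac{521 + 754}{9} = \left(- \frac{1}{9}\right) 1275 = - \frac{425}{3} \approx -141.67$)
$\left(c - 1424\right) O = \left(509 - 1424\right) \left(- \frac{425}{3}\right) = \left(-915\right) \left(- \frac{425}{3}\right) = 129625$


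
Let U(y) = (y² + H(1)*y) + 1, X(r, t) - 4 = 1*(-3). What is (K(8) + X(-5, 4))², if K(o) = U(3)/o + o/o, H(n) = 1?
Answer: 841/64 ≈ 13.141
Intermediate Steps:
X(r, t) = 1 (X(r, t) = 4 + 1*(-3) = 4 - 3 = 1)
U(y) = 1 + y + y² (U(y) = (y² + 1*y) + 1 = (y² + y) + 1 = (y + y²) + 1 = 1 + y + y²)
K(o) = 1 + 13/o (K(o) = (1 + 3 + 3²)/o + o/o = (1 + 3 + 9)/o + 1 = 13/o + 1 = 1 + 13/o)
(K(8) + X(-5, 4))² = ((13 + 8)/8 + 1)² = ((⅛)*21 + 1)² = (21/8 + 1)² = (29/8)² = 841/64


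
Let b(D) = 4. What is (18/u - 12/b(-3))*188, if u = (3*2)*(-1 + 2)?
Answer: 0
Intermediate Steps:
u = 6 (u = 6*1 = 6)
(18/u - 12/b(-3))*188 = (18/6 - 12/4)*188 = (18*(⅙) - 12*¼)*188 = (3 - 3)*188 = 0*188 = 0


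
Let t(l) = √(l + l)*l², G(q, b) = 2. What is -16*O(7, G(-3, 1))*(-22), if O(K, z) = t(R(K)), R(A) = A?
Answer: 17248*√14 ≈ 64536.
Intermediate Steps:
t(l) = √2*l^(5/2) (t(l) = √(2*l)*l² = (√2*√l)*l² = √2*l^(5/2))
O(K, z) = √2*K^(5/2)
-16*O(7, G(-3, 1))*(-22) = -16*√2*7^(5/2)*(-22) = -16*√2*49*√7*(-22) = -784*√14*(-22) = 17248*√14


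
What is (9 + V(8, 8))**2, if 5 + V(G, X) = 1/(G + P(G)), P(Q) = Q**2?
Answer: 83521/5184 ≈ 16.111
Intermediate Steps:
V(G, X) = -5 + 1/(G + G**2)
(9 + V(8, 8))**2 = (9 + (1 - 5*8 - 5*8**2)/(8*(1 + 8)))**2 = (9 + (1/8)*(1 - 40 - 5*64)/9)**2 = (9 + (1/8)*(1/9)*(1 - 40 - 320))**2 = (9 + (1/8)*(1/9)*(-359))**2 = (9 - 359/72)**2 = (289/72)**2 = 83521/5184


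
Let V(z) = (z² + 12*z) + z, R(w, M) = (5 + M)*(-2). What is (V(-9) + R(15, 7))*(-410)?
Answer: 24600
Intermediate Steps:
R(w, M) = -10 - 2*M
V(z) = z² + 13*z
(V(-9) + R(15, 7))*(-410) = (-9*(13 - 9) + (-10 - 2*7))*(-410) = (-9*4 + (-10 - 14))*(-410) = (-36 - 24)*(-410) = -60*(-410) = 24600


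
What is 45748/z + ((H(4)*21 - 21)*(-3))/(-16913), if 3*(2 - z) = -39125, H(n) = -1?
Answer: 2316277266/661822603 ≈ 3.4998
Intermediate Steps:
z = 39131/3 (z = 2 - ⅓*(-39125) = 2 + 39125/3 = 39131/3 ≈ 13044.)
45748/z + ((H(4)*21 - 21)*(-3))/(-16913) = 45748/(39131/3) + ((-1*21 - 21)*(-3))/(-16913) = 45748*(3/39131) + ((-21 - 21)*(-3))*(-1/16913) = 137244/39131 - 42*(-3)*(-1/16913) = 137244/39131 + 126*(-1/16913) = 137244/39131 - 126/16913 = 2316277266/661822603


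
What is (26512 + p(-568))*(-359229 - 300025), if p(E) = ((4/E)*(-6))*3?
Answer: -1240954018694/71 ≈ -1.7478e+10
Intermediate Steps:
p(E) = -72/E (p(E) = -24/E*3 = -72/E)
(26512 + p(-568))*(-359229 - 300025) = (26512 - 72/(-568))*(-359229 - 300025) = (26512 - 72*(-1/568))*(-659254) = (26512 + 9/71)*(-659254) = (1882361/71)*(-659254) = -1240954018694/71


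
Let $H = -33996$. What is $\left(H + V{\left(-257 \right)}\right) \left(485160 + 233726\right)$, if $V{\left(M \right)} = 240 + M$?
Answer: $-24451469518$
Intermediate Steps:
$\left(H + V{\left(-257 \right)}\right) \left(485160 + 233726\right) = \left(-33996 + \left(240 - 257\right)\right) \left(485160 + 233726\right) = \left(-33996 - 17\right) 718886 = \left(-34013\right) 718886 = -24451469518$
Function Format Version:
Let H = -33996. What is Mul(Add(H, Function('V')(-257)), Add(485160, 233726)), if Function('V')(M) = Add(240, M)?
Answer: -24451469518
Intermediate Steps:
Mul(Add(H, Function('V')(-257)), Add(485160, 233726)) = Mul(Add(-33996, Add(240, -257)), Add(485160, 233726)) = Mul(Add(-33996, -17), 718886) = Mul(-34013, 718886) = -24451469518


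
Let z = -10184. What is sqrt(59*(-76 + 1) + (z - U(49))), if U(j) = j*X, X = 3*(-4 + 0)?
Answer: I*sqrt(14021) ≈ 118.41*I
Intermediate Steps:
X = -12 (X = 3*(-4) = -12)
U(j) = -12*j (U(j) = j*(-12) = -12*j)
sqrt(59*(-76 + 1) + (z - U(49))) = sqrt(59*(-76 + 1) + (-10184 - (-12)*49)) = sqrt(59*(-75) + (-10184 - 1*(-588))) = sqrt(-4425 + (-10184 + 588)) = sqrt(-4425 - 9596) = sqrt(-14021) = I*sqrt(14021)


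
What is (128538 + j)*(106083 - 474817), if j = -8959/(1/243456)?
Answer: 804206555312244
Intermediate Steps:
j = -2181122304 (j = -8959/1/243456 = -8959*243456 = -2181122304)
(128538 + j)*(106083 - 474817) = (128538 - 2181122304)*(106083 - 474817) = -2180993766*(-368734) = 804206555312244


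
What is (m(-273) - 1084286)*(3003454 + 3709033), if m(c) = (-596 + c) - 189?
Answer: -7285357490528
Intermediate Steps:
m(c) = -785 + c
(m(-273) - 1084286)*(3003454 + 3709033) = ((-785 - 273) - 1084286)*(3003454 + 3709033) = (-1058 - 1084286)*6712487 = -1085344*6712487 = -7285357490528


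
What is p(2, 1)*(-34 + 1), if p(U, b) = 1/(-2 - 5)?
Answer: 33/7 ≈ 4.7143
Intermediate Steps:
p(U, b) = -1/7 (p(U, b) = 1/(-7) = -1/7)
p(2, 1)*(-34 + 1) = -(-34 + 1)/7 = -1/7*(-33) = 33/7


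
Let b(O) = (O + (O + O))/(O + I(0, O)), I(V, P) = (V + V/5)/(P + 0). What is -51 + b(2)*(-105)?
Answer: -366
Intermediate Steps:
I(V, P) = 6*V/(5*P) (I(V, P) = (V + V*(⅕))/P = (V + V/5)/P = (6*V/5)/P = 6*V/(5*P))
b(O) = 3 (b(O) = (O + (O + O))/(O + (6/5)*0/O) = (O + 2*O)/(O + 0) = (3*O)/O = 3)
-51 + b(2)*(-105) = -51 + 3*(-105) = -51 - 315 = -366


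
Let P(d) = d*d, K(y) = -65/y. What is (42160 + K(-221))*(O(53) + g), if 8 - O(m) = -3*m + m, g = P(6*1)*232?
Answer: 356929050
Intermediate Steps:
P(d) = d**2
g = 8352 (g = (6*1)**2*232 = 6**2*232 = 36*232 = 8352)
O(m) = 8 + 2*m (O(m) = 8 - (-3*m + m) = 8 - (-2)*m = 8 + 2*m)
(42160 + K(-221))*(O(53) + g) = (42160 - 65/(-221))*((8 + 2*53) + 8352) = (42160 - 65*(-1/221))*((8 + 106) + 8352) = (42160 + 5/17)*(114 + 8352) = (716725/17)*8466 = 356929050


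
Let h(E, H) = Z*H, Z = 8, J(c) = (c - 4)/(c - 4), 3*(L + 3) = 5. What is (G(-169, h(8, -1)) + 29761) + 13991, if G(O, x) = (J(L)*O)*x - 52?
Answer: 45052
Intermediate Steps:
L = -4/3 (L = -3 + (⅓)*5 = -3 + 5/3 = -4/3 ≈ -1.3333)
J(c) = 1 (J(c) = (-4 + c)/(-4 + c) = 1)
h(E, H) = 8*H
G(O, x) = -52 + O*x (G(O, x) = (1*O)*x - 52 = O*x - 52 = -52 + O*x)
(G(-169, h(8, -1)) + 29761) + 13991 = ((-52 - 1352*(-1)) + 29761) + 13991 = ((-52 - 169*(-8)) + 29761) + 13991 = ((-52 + 1352) + 29761) + 13991 = (1300 + 29761) + 13991 = 31061 + 13991 = 45052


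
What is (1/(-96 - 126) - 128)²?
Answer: 807525889/49284 ≈ 16385.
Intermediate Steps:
(1/(-96 - 126) - 128)² = (1/(-222) - 128)² = (-1/222 - 128)² = (-28417/222)² = 807525889/49284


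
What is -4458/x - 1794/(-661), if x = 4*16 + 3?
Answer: -2826540/44287 ≈ -63.823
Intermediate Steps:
x = 67 (x = 64 + 3 = 67)
-4458/x - 1794/(-661) = -4458/67 - 1794/(-661) = -4458*1/67 - 1794*(-1/661) = -4458/67 + 1794/661 = -2826540/44287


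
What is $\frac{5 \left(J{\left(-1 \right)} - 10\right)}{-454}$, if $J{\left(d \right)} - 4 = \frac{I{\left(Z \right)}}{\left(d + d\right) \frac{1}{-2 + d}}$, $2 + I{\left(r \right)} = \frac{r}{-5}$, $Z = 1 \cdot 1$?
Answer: $\frac{93}{908} \approx 0.10242$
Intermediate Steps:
$Z = 1$
$I{\left(r \right)} = -2 - \frac{r}{5}$ ($I{\left(r \right)} = -2 + \frac{r}{-5} = -2 + r \left(- \frac{1}{5}\right) = -2 - \frac{r}{5}$)
$J{\left(d \right)} = 4 - \frac{11 \left(-2 + d\right)}{10 d}$ ($J{\left(d \right)} = 4 + \frac{-2 - \frac{1}{5}}{\left(d + d\right) \frac{1}{-2 + d}} = 4 + \frac{-2 - \frac{1}{5}}{2 d \frac{1}{-2 + d}} = 4 - \frac{11}{5 \frac{2 d}{-2 + d}} = 4 - \frac{11 \frac{-2 + d}{2 d}}{5} = 4 - \frac{11 \left(-2 + d\right)}{10 d}$)
$\frac{5 \left(J{\left(-1 \right)} - 10\right)}{-454} = \frac{5 \left(\frac{22 + 29 \left(-1\right)}{10 \left(-1\right)} - 10\right)}{-454} = 5 \left(\frac{1}{10} \left(-1\right) \left(22 - 29\right) - 10\right) \left(- \frac{1}{454}\right) = 5 \left(\frac{1}{10} \left(-1\right) \left(-7\right) - 10\right) \left(- \frac{1}{454}\right) = 5 \left(\frac{7}{10} - 10\right) \left(- \frac{1}{454}\right) = 5 \left(- \frac{93}{10}\right) \left(- \frac{1}{454}\right) = \left(- \frac{93}{2}\right) \left(- \frac{1}{454}\right) = \frac{93}{908}$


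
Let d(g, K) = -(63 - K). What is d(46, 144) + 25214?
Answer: 25295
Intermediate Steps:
d(g, K) = -63 + K
d(46, 144) + 25214 = (-63 + 144) + 25214 = 81 + 25214 = 25295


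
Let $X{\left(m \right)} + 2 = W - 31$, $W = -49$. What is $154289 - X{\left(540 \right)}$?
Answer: $154371$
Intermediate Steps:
$X{\left(m \right)} = -82$ ($X{\left(m \right)} = -2 - 80 = -82$)
$154289 - X{\left(540 \right)} = 154289 - -82 = 154289 + 82 = 154371$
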